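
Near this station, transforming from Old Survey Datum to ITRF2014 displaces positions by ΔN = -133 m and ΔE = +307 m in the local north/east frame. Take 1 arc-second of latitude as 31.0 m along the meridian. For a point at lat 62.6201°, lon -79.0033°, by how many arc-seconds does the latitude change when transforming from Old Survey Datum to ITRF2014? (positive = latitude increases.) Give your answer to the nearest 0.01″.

Δφ = -4.29″

1″ of latitude = 31.00 m, so Δφ = -133.0 / 31.00 = -4.290″.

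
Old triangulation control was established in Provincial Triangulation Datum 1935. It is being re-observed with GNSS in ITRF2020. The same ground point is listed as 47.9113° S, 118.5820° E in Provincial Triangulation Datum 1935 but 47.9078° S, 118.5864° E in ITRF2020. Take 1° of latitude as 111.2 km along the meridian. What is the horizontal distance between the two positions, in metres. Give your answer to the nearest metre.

Δφ = -47.9078° − -47.9113° = +0.0035°; Δλ = 118.5864° − 118.5820° = +0.0044°.
ΔN = Δφ × 111200 = 389.2 m; ΔE = Δλ × 111200 × cos(-47.9113°) = +0.0044 × 111200 × 0.670280 = 328.0 m.
Distance = √(ΔE² + ΔN²) = √(328.0² + 389.2²) = 509.0 m.

509 m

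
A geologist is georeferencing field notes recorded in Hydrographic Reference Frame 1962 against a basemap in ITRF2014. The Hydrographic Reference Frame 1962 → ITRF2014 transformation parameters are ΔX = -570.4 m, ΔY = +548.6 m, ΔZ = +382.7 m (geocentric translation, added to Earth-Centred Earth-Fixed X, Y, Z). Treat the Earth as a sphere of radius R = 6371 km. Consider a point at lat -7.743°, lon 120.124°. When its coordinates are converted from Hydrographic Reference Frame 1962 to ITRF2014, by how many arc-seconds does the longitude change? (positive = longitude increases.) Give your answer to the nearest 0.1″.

Δλ = 7.1″

sin φ = -0.134730, cos φ = 0.990882, sin λ = 0.864941, cos λ = -0.501873.
East component: ΔE = −sin λ·ΔX + cos λ·ΔY = −(0.864941)(-570.4) + (-0.501873)(548.6) = 218.03 m.
1° of latitude spans πR/180 = 111195 m; at latitude φ, 1° of longitude spans that × cos φ = 110181.1 m, so Δλ = 218.03 / 110181.1 × 3600 = 7.124″.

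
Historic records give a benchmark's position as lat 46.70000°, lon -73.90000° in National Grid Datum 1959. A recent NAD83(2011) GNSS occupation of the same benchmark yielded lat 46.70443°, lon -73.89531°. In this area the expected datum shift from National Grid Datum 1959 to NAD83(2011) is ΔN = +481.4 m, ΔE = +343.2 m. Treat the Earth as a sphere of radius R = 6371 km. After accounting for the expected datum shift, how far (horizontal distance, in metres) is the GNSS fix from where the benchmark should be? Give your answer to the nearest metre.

18 m

Observed coordinate differences: Δφ = +0.00443°, Δλ = +0.00469°.
Converting to metres (1° lat = 111195 m, cos φ = 0.685818): observed ΔN = 492.6 m, observed ΔE = 357.7 m.
Subtracting the expected shift leaves a residual of 492.6 − (481.4) = 11.2 m north and 357.7 − (343.2) = 14.5 m east.
Residual distance = √(11.2² + 14.5²) = 18.3 m.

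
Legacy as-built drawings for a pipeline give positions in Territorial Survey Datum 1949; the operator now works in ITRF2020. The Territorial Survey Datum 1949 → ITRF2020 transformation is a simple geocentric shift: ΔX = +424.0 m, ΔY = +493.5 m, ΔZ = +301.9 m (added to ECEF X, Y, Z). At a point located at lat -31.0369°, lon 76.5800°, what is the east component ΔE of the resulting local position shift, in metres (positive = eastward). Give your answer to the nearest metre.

ΔE = -298 m

The local east axis at (φ, λ) is (−sin λ, cos λ, 0), so ΔE = −sin(76.5800°)·424.0 + cos(76.5800°)·493.5 = -297.89 m.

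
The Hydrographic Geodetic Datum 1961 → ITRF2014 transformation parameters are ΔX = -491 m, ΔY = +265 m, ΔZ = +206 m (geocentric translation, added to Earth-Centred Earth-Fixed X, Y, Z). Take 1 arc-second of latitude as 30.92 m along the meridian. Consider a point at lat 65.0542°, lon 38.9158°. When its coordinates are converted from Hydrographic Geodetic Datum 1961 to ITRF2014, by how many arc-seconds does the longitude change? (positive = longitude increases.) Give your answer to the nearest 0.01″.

Δλ = 39.46″

sin φ = 0.906707, cos φ = 0.421761, sin λ = 0.628178, cos λ = 0.778070.
East component: ΔE = −sin λ·ΔX + cos λ·ΔY = −(0.628178)(-491) + (0.778070)(265) = 514.62 m.
1° of latitude spans 3600 × 30.92 = 111312 m; at latitude φ, 1° of longitude spans that × cos φ = 46947.0 m, so Δλ = 514.62 / 46947.0 × 3600 = 39.462″.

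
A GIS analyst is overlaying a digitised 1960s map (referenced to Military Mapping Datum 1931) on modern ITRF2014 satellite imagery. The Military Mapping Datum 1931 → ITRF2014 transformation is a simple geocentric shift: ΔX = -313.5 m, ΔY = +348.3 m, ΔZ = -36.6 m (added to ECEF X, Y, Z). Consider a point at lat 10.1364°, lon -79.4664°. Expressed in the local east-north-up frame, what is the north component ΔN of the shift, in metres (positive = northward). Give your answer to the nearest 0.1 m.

ΔN = 34.3 m

At φ = 10.1364°, λ = -79.4664°: sin φ = 0.175992, cos φ = 0.984392, sin λ = -0.983148, cos λ = 0.182812.
ΔN = −sin φ cos λ·ΔX − sin φ sin λ·ΔY + cos φ·ΔZ = −(0.175992)(0.182812)(-313.5) − (0.175992)(-0.983148)(348.3) + (0.984392)(-36.6) = 34.32 m.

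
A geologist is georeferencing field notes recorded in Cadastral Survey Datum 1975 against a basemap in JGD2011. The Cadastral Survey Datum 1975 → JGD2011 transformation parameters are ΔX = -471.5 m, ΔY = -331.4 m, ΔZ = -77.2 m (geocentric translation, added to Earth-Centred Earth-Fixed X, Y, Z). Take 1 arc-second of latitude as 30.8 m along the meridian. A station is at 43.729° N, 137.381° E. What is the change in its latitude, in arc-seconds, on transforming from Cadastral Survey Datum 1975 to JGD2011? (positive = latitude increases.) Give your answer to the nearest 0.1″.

Δφ = -4.6″

sin φ = 0.691248, cos φ = 0.722617, sin λ = 0.677120, cos λ = -0.735873.
North component: ΔN = −sin φ cos λ·ΔX − sin φ sin λ·ΔY + cos φ·ΔZ = −(0.691248)(-0.735873)(-471.5) − (0.691248)(0.677120)(-331.4) + (0.722617)(-77.2) = -140.51 m.
1° of latitude spans 3600 × 30.80 = 110880 m, so Δφ = -140.51 / 110880 × 3600 = -4.562″.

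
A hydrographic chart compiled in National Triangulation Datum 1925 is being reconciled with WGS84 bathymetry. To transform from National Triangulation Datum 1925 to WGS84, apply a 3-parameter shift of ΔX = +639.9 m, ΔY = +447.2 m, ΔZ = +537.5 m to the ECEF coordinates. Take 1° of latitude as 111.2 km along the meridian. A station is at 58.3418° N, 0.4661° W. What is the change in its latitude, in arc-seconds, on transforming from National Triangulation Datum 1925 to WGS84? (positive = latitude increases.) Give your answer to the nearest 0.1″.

sin φ = 0.851194, cos φ = 0.524851, sin λ = -0.008135, cos λ = 0.999967.
North component: ΔN = −sin φ cos λ·ΔX − sin φ sin λ·ΔY + cos φ·ΔZ = −(0.851194)(0.999967)(639.9) − (0.851194)(-0.008135)(447.2) + (0.524851)(537.5) = -259.46 m.
1° of latitude spans 111200 m, so Δφ = -259.46 / 111200 × 3600 = -8.400″.

Δφ = -8.4″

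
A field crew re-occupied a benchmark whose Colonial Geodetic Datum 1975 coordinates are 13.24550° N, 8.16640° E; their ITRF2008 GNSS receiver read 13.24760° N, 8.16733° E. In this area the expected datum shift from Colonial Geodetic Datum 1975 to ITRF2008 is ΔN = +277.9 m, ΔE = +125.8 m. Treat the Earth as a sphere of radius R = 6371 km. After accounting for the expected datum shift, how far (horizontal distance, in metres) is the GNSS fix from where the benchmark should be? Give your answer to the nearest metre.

51 m

Observed coordinate differences: Δφ = +0.00210°, Δλ = +0.00093°.
Converting to metres (1° lat = 111195 m, cos φ = 0.973397): observed ΔN = 233.5 m, observed ΔE = 100.7 m.
Subtracting the expected shift leaves a residual of 233.5 − (277.9) = -44.4 m north and 100.7 − (125.8) = -25.1 m east.
Residual distance = √((-44.4)² + (-25.1)²) = 51.0 m.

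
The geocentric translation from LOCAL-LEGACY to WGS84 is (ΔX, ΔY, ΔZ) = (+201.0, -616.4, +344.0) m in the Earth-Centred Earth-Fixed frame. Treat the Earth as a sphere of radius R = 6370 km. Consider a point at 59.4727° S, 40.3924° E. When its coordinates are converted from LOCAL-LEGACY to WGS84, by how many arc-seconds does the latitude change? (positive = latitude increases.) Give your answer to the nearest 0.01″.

Δφ = -1.21″

sin φ = -0.861387, cos φ = 0.507949, sin λ = 0.648019, cos λ = 0.761624.
North component: ΔN = −sin φ cos λ·ΔX − sin φ sin λ·ΔY + cos φ·ΔZ = −(-0.861387)(0.761624)(201.0) − (-0.861387)(0.648019)(-616.4) + (0.507949)(344.0) = -37.47 m.
1° of latitude spans πR/180 = 111177 m, so Δφ = -37.47 / 111177 × 3600 = -1.213″.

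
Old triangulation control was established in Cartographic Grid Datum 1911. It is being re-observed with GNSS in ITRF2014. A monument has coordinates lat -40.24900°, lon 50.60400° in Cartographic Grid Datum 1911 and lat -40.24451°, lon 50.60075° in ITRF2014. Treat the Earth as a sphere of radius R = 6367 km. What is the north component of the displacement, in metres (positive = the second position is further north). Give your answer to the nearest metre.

ΔN = 499 m

Δφ = -40.24451° − -40.24900° = +0.00449°; Δλ = 50.60075° − 50.60400° = -0.00325°.
1° along a meridian = πR/180 = 111125 m.
ΔN = Δφ × 111125 = 499.0 m; ΔE = Δλ × 111125 × cos(-40.24900°) = -0.00325 × 111125 × 0.763244 = -275.7 m.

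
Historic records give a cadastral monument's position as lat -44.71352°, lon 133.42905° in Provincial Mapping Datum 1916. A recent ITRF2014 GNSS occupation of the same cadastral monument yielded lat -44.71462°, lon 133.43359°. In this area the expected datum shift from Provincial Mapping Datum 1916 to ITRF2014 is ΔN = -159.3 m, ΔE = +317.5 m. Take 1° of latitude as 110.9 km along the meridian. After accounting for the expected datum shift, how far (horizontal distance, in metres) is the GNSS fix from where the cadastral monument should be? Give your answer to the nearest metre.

55 m

Observed coordinate differences: Δφ = -0.00110°, Δλ = +0.00454°.
Converting to metres (1° lat = 110900 m, cos φ = 0.710633): observed ΔN = -122.0 m, observed ΔE = 357.8 m.
Subtracting the expected shift leaves a residual of -122.0 − (-159.3) = 37.3 m north and 357.8 − (317.5) = 40.3 m east.
Residual distance = √(37.3² + 40.3²) = 54.9 m.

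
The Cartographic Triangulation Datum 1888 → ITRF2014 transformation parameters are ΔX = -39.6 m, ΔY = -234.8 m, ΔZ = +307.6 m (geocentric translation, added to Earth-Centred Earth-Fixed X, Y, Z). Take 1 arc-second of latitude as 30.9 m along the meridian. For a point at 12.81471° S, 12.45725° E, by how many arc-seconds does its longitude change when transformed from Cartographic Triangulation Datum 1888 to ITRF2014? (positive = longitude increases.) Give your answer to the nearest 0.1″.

sin φ = -0.221799, cos φ = 0.975092, sin λ = 0.215711, cos λ = 0.976457.
East component: ΔE = −sin λ·ΔX + cos λ·ΔY = −(0.215711)(-39.6) + (0.976457)(-234.8) = -220.73 m.
1° of latitude spans 3600 × 30.90 = 111240 m; at latitude φ, 1° of longitude spans that × cos φ = 108469.3 m, so Δλ = -220.73 / 108469.3 × 3600 = -7.326″.

Δλ = -7.3″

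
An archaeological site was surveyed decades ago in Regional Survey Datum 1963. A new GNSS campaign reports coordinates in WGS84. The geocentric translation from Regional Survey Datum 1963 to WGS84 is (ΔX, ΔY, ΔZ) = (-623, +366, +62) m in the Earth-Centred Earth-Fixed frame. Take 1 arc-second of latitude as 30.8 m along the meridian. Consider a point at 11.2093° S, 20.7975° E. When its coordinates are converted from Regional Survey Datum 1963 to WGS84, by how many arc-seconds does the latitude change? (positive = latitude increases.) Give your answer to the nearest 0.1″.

sin φ = -0.194394, cos φ = 0.980924, sin λ = 0.355066, cos λ = 0.934841.
North component: ΔN = −sin φ cos λ·ΔX − sin φ sin λ·ΔY + cos φ·ΔZ = −(-0.194394)(0.934841)(-623) − (-0.194394)(0.355066)(366) + (0.980924)(62) = -27.14 m.
1° of latitude spans 3600 × 30.80 = 110880 m, so Δφ = -27.14 / 110880 × 3600 = -0.881″.

Δφ = -0.9″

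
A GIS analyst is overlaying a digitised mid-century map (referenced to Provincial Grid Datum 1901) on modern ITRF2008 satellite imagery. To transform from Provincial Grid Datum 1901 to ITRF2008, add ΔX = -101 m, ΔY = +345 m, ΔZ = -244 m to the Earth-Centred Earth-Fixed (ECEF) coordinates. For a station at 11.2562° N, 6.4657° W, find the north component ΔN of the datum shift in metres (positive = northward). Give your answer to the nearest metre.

At φ = 11.2562°, λ = -6.4657°: sin φ = 0.195196, cos φ = 0.980764, sin λ = -0.112608, cos λ = 0.993639.
ΔN = −sin φ cos λ·ΔX − sin φ sin λ·ΔY + cos φ·ΔZ = −(0.195196)(0.993639)(-101) − (0.195196)(-0.112608)(345) + (0.980764)(-244) = -212.13 m.

ΔN = -212 m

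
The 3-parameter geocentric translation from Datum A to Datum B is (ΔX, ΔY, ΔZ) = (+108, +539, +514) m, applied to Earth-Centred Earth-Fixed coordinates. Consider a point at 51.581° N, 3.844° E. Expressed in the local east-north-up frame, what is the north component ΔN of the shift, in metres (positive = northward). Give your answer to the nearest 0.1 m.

The local north axis is (−sin φ cos λ, −sin φ sin λ, cos φ), giving ΔN = -84.426 − 28.311 + 319.404 = 206.67 m.

ΔN = 206.7 m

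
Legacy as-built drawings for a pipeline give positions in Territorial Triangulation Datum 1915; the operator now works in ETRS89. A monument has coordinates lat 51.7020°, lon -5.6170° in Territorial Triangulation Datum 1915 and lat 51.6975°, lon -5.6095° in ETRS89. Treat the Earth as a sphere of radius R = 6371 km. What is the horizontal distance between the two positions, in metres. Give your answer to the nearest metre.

719 m

Δφ = 51.6975° − 51.7020° = -0.0045°; Δλ = -5.6095° − -5.6170° = +0.0075°.
1° along a meridian = πR/180 = 111195 m.
ΔN = Δφ × 111195 = -500.4 m; ΔE = Δλ × 111195 × cos(51.7020°) = +0.0075 × 111195 × 0.619752 = 516.8 m.
Distance = √(ΔE² + ΔN²) = √(516.8² + (-500.4)²) = 719.4 m.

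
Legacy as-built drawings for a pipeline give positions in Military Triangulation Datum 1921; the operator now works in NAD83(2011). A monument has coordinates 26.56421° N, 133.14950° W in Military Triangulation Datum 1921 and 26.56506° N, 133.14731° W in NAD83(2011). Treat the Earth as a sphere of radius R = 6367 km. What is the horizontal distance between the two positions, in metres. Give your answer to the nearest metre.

Δφ = 26.56506° − 26.56421° = +0.00085°; Δλ = -133.14731° − -133.14950° = +0.00219°.
1° along a meridian = πR/180 = 111125 m.
ΔN = Δφ × 111125 = 94.5 m; ΔE = Δλ × 111125 × cos(26.56421°) = +0.00219 × 111125 × 0.894434 = 217.7 m.
Distance = √(ΔE² + ΔN²) = √(217.7² + 94.5²) = 237.3 m.

237 m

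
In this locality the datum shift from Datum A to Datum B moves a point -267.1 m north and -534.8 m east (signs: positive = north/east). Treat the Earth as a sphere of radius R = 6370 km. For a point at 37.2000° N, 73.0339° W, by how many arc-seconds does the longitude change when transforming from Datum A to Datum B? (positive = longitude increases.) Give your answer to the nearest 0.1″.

Δλ = -21.7″

At latitude 37.2000°, cos φ = 0.796530.
One radian of longitude at latitude φ spans R cos φ, so Δλ = ΔE / (R cos φ) = -534.8 / (6370000 × 0.796530) = -1.0540e-04 rad = -21.741″.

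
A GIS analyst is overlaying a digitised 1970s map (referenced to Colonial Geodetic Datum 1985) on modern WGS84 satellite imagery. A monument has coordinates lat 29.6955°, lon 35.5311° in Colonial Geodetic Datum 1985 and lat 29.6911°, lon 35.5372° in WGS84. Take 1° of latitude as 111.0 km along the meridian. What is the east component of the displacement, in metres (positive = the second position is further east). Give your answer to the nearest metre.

ΔE = 588 m

Δφ = 29.6911° − 29.6955° = -0.0044°; Δλ = 35.5372° − 35.5311° = +0.0061°.
ΔN = Δφ × 111000 = -488.4 m; ΔE = Δλ × 111000 × cos(29.6955°) = +0.0061 × 111000 × 0.868670 = 588.2 m.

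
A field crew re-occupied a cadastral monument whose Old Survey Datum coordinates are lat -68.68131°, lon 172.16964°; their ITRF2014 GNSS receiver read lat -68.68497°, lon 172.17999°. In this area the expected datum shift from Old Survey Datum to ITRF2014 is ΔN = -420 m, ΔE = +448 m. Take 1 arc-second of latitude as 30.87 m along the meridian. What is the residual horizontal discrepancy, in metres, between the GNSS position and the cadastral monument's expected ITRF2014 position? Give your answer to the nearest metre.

33 m

Observed coordinate differences: Δφ = -0.00366°, Δλ = +0.01035°.
Converting to metres (1° lat = 111132 m, cos φ = 0.363555): observed ΔN = -406.7 m, observed ΔE = 418.2 m.
Subtracting the expected shift leaves a residual of -406.7 − (-420) = 13.3 m north and 418.2 − (448) = -29.8 m east.
Residual distance = √(13.3² + (-29.8)²) = 32.6 m.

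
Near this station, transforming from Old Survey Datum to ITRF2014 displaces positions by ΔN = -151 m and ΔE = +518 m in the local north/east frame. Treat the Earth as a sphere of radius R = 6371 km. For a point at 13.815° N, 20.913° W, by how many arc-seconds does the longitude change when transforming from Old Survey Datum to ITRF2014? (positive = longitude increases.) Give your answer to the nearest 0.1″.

At latitude 13.815°, cos φ = 0.971072.
One radian of longitude at latitude φ spans R cos φ, so Δλ = ΔE / (R cos φ) = 518.0 / (6371000 × 0.971072) = 8.3728e-05 rad = 17.270″.

Δλ = 17.3″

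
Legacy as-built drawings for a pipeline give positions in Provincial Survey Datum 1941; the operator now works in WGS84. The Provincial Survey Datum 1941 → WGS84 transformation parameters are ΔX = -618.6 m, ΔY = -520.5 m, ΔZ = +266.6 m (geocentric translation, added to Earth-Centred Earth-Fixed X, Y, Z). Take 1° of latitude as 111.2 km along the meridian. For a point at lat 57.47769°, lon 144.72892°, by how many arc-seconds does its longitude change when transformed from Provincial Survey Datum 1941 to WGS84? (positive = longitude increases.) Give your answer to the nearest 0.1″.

Δλ = 47.1″

sin φ = 0.843182, cos φ = 0.537628, sin λ = 0.577446, cos λ = -0.816429.
East component: ΔE = −sin λ·ΔX + cos λ·ΔY = −(0.577446)(-618.6) + (-0.816429)(-520.5) = 782.16 m.
1° of latitude spans 111200 m; at latitude φ, 1° of longitude spans that × cos φ = 59784.2 m, so Δλ = 782.16 / 59784.2 × 3600 = 47.099″.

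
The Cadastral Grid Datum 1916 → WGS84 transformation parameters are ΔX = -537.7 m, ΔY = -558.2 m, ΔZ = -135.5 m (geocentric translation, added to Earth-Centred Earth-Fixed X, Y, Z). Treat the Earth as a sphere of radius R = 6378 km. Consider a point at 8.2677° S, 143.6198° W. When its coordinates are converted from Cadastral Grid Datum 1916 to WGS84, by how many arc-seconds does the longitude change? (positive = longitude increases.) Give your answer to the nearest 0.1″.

Δλ = 4.3″

sin φ = -0.143798, cos φ = 0.989607, sin λ = -0.593141, cos λ = -0.805099.
East component: ΔE = −sin λ·ΔX + cos λ·ΔY = −(-0.593141)(-537.7) + (-0.805099)(-558.2) = 130.47 m.
1° of latitude spans πR/180 = 111317 m; at latitude φ, 1° of longitude spans that × cos φ = 110160.2 m, so Δλ = 130.47 / 110160.2 × 3600 = 4.264″.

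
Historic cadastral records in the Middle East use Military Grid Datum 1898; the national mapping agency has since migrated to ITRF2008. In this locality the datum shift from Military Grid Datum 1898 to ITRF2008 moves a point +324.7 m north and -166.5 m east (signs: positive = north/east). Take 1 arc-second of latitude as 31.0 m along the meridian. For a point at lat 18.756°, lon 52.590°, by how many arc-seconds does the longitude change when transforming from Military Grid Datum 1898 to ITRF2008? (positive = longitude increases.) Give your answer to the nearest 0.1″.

Δλ = -5.7″

At latitude 18.756°, cos φ = 0.946896.
1″ of longitude at this latitude = 31.00 × cos φ = 29.3538 m, so Δλ = -166.5 / 29.3538 = -5.672″.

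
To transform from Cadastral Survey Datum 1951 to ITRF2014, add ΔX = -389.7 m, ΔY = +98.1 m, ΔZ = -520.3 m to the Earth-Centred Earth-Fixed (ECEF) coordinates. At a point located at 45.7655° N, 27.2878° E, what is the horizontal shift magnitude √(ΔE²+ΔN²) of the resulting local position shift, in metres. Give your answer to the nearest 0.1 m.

At φ = 45.7655°, λ = 27.2878°: sin φ = 0.716491, cos φ = 0.697597, sin λ = 0.458460, cos λ = 0.888715.
ΔE = −sin λ·ΔX + cos λ·ΔY = −(0.458460)·(-389.7) + (0.888715)·(98.1) = 265.84 m.
ΔN = −sin φ cos λ·ΔX − sin φ sin λ·ΔY + cos φ·ΔZ = −(0.716491)(0.888715)(-389.7) − (0.716491)(0.458460)(98.1) + (0.697597)(-520.3) = -147.04 m.
Horizontal magnitude = √(ΔE² + ΔN²) = √(265.84² + (-147.04)²) = 303.80 m.

303.8 m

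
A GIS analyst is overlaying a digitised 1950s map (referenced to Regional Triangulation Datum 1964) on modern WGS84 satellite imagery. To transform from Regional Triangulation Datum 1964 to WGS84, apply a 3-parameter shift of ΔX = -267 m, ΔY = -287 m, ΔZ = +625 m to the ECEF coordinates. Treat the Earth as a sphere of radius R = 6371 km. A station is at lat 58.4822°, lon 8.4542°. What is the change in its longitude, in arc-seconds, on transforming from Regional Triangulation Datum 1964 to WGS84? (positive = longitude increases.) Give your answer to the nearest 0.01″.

sin φ = 0.852478, cos φ = 0.522763, sin λ = 0.147019, cos λ = 0.989134.
East component: ΔE = −sin λ·ΔX + cos λ·ΔY = −(0.147019)(-267) + (0.989134)(-287) = -244.63 m.
1° of latitude spans πR/180 = 111195 m; at latitude φ, 1° of longitude spans that × cos φ = 58128.6 m, so Δλ = -244.63 / 58128.6 × 3600 = -15.150″.

Δλ = -15.15″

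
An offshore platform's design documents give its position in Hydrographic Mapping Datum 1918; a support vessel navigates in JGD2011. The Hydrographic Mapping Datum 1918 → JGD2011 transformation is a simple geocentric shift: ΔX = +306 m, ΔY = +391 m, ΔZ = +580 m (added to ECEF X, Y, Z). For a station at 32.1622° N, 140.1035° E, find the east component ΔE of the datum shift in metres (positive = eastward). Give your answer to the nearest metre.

ΔE = -496 m

At φ = 32.1622°, λ = 140.1035°: sin φ = 0.532318, cos φ = 0.846545, sin λ = 0.641403, cos λ = -0.767204.
ΔE = −sin λ·ΔX + cos λ·ΔY = −(0.641403)·(306) + (-0.767204)·(391) = -496.25 m.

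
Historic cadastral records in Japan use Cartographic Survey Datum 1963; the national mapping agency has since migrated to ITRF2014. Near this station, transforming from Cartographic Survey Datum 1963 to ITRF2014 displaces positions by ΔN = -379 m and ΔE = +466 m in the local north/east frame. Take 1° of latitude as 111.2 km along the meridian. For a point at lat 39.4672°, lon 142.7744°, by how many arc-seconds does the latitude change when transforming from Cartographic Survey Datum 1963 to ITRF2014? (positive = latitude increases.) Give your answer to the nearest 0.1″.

1° of latitude = 111.2 km, so Δφ = -379.0 / 111200 = -0.0034083° = -12.270″.

Δφ = -12.3″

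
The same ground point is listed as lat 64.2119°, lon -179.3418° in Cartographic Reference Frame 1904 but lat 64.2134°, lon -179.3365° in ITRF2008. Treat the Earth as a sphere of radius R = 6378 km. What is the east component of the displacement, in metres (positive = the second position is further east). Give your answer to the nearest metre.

Δφ = 64.2134° − 64.2119° = +0.0015°; Δλ = -179.3365° − -179.3418° = +0.0053°.
1° along a meridian = πR/180 = 111317 m.
ΔN = Δφ × 111317 = 167.0 m; ΔE = Δλ × 111317 × cos(64.2119°) = +0.0053 × 111317 × 0.435044 = 256.7 m.

ΔE = 257 m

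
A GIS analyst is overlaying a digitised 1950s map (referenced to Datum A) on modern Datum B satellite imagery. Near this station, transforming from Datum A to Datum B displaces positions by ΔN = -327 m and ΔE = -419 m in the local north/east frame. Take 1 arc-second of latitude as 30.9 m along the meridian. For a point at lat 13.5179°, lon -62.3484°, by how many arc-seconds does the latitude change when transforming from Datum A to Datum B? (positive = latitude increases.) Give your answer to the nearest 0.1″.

1″ of latitude = 30.90 m, so Δφ = -327.0 / 30.90 = -10.583″.

Δφ = -10.6″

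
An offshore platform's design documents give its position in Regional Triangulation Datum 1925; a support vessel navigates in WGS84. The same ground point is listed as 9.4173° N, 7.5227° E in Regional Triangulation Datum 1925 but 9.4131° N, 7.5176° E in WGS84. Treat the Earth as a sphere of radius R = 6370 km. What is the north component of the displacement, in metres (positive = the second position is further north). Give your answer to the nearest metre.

Δφ = 9.4131° − 9.4173° = -0.0042°; Δλ = 7.5176° − 7.5227° = -0.0051°.
1° along a meridian = πR/180 = 111177 m.
ΔN = Δφ × 111177 = -466.9 m; ΔE = Δλ × 111177 × cos(9.4173°) = -0.0051 × 111177 × 0.986523 = -559.4 m.

ΔN = -467 m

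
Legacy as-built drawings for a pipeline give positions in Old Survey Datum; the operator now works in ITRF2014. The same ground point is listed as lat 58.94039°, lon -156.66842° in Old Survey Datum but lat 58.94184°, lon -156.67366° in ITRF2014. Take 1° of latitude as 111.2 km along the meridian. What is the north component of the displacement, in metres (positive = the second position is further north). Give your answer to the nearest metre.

ΔN = 161 m

Δφ = 58.94184° − 58.94039° = +0.00145°; Δλ = -156.67366° − -156.66842° = -0.00524°.
ΔN = Δφ × 111200 = 161.2 m; ΔE = Δλ × 111200 × cos(58.94039°) = -0.00524 × 111200 × 0.515930 = -300.6 m.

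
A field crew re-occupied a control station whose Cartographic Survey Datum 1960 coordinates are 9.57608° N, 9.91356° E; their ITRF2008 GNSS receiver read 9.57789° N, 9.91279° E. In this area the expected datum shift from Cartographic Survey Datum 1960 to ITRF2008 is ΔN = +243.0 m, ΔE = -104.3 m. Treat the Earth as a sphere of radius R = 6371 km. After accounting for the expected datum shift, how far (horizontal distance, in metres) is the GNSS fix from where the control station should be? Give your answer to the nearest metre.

Observed coordinate differences: Δφ = +0.00181°, Δλ = -0.00077°.
Converting to metres (1° lat = 111195 m, cos φ = 0.986066): observed ΔN = 201.3 m, observed ΔE = -84.4 m.
Subtracting the expected shift leaves a residual of 201.3 − (243.0) = -41.7 m north and -84.4 − (-104.3) = 19.9 m east.
Residual distance = √((-41.7)² + 19.9²) = 46.2 m.

46 m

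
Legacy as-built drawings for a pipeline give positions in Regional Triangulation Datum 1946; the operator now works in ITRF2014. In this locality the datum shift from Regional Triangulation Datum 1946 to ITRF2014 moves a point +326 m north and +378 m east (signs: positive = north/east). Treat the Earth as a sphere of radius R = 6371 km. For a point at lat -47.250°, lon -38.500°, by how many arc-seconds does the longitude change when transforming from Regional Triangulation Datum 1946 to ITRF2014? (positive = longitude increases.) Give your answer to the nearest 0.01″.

Δλ = 18.03″

At latitude -47.250°, cos φ = 0.678801.
One radian of longitude at latitude φ spans R cos φ, so Δλ = ΔE / (R cos φ) = 378.0 / (6371000 × 0.678801) = 8.7406e-05 rad = 18.029″.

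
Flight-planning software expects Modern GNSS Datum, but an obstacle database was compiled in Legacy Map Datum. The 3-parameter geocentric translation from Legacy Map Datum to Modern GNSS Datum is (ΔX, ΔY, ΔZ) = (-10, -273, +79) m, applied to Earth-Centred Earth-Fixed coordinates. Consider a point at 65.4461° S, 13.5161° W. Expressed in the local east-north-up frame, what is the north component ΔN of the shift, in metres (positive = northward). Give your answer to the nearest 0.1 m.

The local north axis is (−sin φ cos λ, −sin φ sin λ, cos φ), giving ΔN = -8.844 + 58.035 + 32.828 = 82.02 m.

ΔN = 82.0 m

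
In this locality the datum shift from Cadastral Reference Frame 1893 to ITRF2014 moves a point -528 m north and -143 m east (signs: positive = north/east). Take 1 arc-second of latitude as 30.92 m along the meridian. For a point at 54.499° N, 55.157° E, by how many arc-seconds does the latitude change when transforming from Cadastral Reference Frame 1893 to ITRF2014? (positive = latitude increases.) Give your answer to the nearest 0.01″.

Δφ = -17.08″

1″ of latitude = 30.92 m, so Δφ = -528.0 / 30.92 = -17.076″.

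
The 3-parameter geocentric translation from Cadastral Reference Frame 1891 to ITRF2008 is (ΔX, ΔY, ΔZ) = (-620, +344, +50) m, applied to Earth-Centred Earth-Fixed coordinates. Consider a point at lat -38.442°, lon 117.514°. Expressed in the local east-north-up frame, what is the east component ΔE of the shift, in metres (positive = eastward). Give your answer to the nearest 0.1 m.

At φ = -38.442°, λ = 117.514°: sin φ = -0.621722, cos φ = 0.783238, sin λ = 0.886898, cos λ = -0.461965.
ΔE = −sin λ·ΔX + cos λ·ΔY = −(0.886898)·(-620) + (-0.461965)·(344) = 390.96 m.

ΔE = 391.0 m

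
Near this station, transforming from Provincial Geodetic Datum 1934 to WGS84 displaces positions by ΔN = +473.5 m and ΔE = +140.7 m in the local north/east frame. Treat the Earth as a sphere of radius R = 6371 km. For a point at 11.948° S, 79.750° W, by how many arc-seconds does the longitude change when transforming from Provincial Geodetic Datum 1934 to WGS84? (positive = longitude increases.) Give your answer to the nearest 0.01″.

At latitude -11.948°, cos φ = 0.978336.
One radian of longitude at latitude φ spans R cos φ, so Δλ = ΔE / (R cos φ) = 140.7 / (6371000 × 0.978336) = 2.2573e-05 rad = 4.656″.

Δλ = 4.66″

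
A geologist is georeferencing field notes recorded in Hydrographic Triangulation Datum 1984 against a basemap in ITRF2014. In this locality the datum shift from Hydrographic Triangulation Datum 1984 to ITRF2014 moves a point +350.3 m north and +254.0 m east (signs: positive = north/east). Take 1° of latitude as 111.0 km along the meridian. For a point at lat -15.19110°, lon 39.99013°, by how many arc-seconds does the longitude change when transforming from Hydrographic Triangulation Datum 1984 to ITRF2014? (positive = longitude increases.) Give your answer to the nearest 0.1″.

Δλ = 8.5″

At latitude -15.19110°, cos φ = 0.965057.
1° of longitude at this latitude = 111.0 × cos φ = 107.12 km, so Δλ = 254.0 / 107121.4 = 0.0023711° = 8.536″.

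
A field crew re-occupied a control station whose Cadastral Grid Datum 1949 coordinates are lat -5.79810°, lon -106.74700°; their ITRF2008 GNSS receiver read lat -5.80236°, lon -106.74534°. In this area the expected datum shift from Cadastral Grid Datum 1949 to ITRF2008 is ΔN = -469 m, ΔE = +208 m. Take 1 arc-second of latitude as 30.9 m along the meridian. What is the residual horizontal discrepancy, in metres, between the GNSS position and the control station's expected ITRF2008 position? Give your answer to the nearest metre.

Observed coordinate differences: Δφ = -0.00426°, Δλ = +0.00166°.
Converting to metres (1° lat = 111240 m, cos φ = 0.994884): observed ΔN = -473.9 m, observed ΔE = 183.7 m.
Subtracting the expected shift leaves a residual of -473.9 − (-469) = -4.9 m north and 183.7 − (208) = -24.3 m east.
Residual distance = √((-4.9)² + (-24.3)²) = 24.8 m.

25 m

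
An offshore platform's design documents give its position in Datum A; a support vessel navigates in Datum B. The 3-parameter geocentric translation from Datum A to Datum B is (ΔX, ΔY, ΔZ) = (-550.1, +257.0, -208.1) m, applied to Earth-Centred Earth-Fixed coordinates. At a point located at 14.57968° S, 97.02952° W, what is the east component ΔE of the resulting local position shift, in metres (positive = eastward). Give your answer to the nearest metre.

At φ = -14.57968°, λ = -97.02952°: sin φ = -0.251726, cos φ = 0.967799, sin λ = -0.992483, cos λ = -0.122381.
ΔE = −sin λ·ΔX + cos λ·ΔY = −(-0.992483)·(-550.1) + (-0.122381)·(257.0) = -577.42 m.

ΔE = -577 m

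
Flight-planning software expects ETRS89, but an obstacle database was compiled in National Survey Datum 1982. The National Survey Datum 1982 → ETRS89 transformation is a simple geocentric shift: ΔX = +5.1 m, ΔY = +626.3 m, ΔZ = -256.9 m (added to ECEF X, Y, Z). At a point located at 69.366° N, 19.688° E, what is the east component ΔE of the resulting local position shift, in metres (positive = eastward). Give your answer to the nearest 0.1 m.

At φ = 69.366°, λ = 19.688°: sin φ = 0.935851, cos φ = 0.352397, sin λ = 0.336898, cos λ = 0.941541.
ΔE = −sin λ·ΔX + cos λ·ΔY = −(0.336898)·(5.1) + (0.941541)·(626.3) = 587.97 m.

ΔE = 588.0 m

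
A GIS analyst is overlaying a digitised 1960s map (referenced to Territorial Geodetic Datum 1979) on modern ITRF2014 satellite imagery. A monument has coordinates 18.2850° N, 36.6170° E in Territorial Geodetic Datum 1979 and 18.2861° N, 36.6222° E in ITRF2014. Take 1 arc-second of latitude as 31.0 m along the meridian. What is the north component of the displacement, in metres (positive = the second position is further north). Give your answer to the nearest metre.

ΔN = 123 m

Δφ = 18.2861° − 18.2850° = +0.0011°; Δλ = 36.6222° − 36.6170° = +0.0052°.
1° of latitude = 3600 × 31.00 = 111600 m.
ΔN = Δφ × 111600 = 122.8 m; ΔE = Δλ × 111600 × cos(18.2850°) = +0.0052 × 111600 × 0.949508 = 551.0 m.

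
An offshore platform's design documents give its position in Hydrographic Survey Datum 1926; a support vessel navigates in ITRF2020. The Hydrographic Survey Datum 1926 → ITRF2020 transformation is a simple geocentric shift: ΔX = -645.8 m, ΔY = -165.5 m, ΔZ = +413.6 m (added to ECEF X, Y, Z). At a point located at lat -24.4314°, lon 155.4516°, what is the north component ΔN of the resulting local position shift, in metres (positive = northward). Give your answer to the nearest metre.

At φ = -24.4314°, λ = 155.4516°: sin φ = -0.413603, cos φ = 0.910457, sin λ = 0.415462, cos λ = -0.909611.
ΔN = −sin φ cos λ·ΔX − sin φ sin λ·ΔY + cos φ·ΔZ = −(-0.413603)(-0.909611)(-645.8) − (-0.413603)(0.415462)(-165.5) + (0.910457)(413.6) = 591.09 m.

ΔN = 591 m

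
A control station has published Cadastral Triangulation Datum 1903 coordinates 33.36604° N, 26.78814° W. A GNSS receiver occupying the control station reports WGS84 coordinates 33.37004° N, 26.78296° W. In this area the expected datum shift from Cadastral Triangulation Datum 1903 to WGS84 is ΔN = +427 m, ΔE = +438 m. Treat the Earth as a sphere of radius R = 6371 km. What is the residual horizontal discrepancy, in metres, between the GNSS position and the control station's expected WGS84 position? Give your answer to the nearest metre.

47 m

Observed coordinate differences: Δφ = +0.00400°, Δλ = +0.00518°.
Converting to metres (1° lat = 111195 m, cos φ = 0.835174): observed ΔN = 444.8 m, observed ΔE = 481.1 m.
Subtracting the expected shift leaves a residual of 444.8 − (427) = 17.8 m north and 481.1 − (438) = 43.1 m east.
Residual distance = √(17.8² + 43.1²) = 46.6 m.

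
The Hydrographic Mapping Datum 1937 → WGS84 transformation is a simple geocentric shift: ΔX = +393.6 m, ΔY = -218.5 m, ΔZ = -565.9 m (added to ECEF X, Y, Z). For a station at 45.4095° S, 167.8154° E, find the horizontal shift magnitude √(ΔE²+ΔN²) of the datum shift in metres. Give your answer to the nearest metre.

716 m

At φ = -45.4095°, λ = 167.8154°: sin φ = -0.712142, cos φ = 0.702035, sin λ = 0.211062, cos λ = -0.977473.
ΔE = −sin λ·ΔX + cos λ·ΔY = −(0.211062)·(393.6) + (-0.977473)·(-218.5) = 130.50 m.
ΔN = −sin φ cos λ·ΔX − sin φ sin λ·ΔY + cos φ·ΔZ = −(-0.712142)(-0.977473)(393.6) − (-0.712142)(0.211062)(-218.5) + (0.702035)(-565.9) = -704.11 m.
Horizontal magnitude = √(ΔE² + ΔN²) = √(130.50² + (-704.11)²) = 716.10 m.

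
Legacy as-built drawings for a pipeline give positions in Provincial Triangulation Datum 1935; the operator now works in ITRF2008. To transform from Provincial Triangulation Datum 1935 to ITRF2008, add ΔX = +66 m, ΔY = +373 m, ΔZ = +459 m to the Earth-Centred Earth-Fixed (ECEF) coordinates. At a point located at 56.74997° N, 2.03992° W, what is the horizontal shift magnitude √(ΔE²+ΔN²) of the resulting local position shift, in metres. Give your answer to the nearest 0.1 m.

The local east axis at (φ, λ) is (−sin λ, cos λ, 0), so ΔE = −sin(-2.03992°)·66 + cos(-2.03992°)·373 = 375.11 m.
The local north axis is (−sin φ cos λ, −sin φ sin λ, cos φ), giving ΔN = -55.160 + 11.104 + 251.667 = 207.61 m.
Horizontal magnitude = √(ΔE² + ΔN²) = √(375.11² + 207.61²) = 428.73 m.

428.7 m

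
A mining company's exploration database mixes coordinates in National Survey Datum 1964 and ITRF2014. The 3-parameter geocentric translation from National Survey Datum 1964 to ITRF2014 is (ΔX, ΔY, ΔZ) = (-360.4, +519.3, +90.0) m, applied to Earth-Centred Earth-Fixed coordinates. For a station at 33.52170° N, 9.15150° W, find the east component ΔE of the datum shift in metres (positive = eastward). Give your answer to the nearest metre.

The local east axis at (φ, λ) is (−sin λ, cos λ, 0), so ΔE = −sin(-9.15150°)·(-360.4) + cos(-9.15150°)·519.3 = 455.37 m.

ΔE = 455 m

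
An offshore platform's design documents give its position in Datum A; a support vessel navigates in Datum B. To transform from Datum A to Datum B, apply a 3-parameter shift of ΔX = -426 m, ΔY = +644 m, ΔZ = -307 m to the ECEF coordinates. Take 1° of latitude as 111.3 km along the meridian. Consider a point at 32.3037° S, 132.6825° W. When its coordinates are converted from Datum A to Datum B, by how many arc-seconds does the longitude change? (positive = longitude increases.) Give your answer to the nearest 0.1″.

Δλ = -28.7″

sin φ = -0.534407, cos φ = 0.845227, sin λ = -0.735122, cos λ = -0.677935.
East component: ΔE = −sin λ·ΔX + cos λ·ΔY = −(-0.735122)(-426) + (-0.677935)(644) = -749.75 m.
1° of latitude spans 111300 m; at latitude φ, 1° of longitude spans that × cos φ = 94073.8 m, so Δλ = -749.75 / 94073.8 × 3600 = -28.691″.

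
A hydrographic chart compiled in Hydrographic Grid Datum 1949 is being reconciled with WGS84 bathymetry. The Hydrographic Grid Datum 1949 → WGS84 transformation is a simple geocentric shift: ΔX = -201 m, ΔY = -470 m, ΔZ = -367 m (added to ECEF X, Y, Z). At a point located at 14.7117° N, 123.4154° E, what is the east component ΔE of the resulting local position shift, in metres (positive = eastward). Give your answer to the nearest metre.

At φ = 14.7117°, λ = 123.4154°: sin φ = 0.253955, cos φ = 0.967216, sin λ = 0.834700, cos λ = -0.550705.
ΔE = −sin λ·ΔX + cos λ·ΔY = −(0.834700)·(-201) + (-0.550705)·(-470) = 426.61 m.

ΔE = 427 m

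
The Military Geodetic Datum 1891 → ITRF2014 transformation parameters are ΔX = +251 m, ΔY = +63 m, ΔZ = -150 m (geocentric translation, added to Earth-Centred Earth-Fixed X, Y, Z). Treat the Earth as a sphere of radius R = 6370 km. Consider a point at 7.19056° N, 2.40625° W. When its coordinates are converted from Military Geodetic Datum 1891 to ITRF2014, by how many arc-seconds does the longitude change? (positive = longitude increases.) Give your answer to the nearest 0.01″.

Δλ = 2.40″

sin φ = 0.125170, cos φ = 0.992135, sin λ = -0.041985, cos λ = 0.999118.
East component: ΔE = −sin λ·ΔX + cos λ·ΔY = −(-0.041985)(251) + (0.999118)(63) = 73.48 m.
1° of latitude spans πR/180 = 111177 m; at latitude φ, 1° of longitude spans that × cos φ = 110303.1 m, so Δλ = 73.48 / 110303.1 × 3600 = 2.398″.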